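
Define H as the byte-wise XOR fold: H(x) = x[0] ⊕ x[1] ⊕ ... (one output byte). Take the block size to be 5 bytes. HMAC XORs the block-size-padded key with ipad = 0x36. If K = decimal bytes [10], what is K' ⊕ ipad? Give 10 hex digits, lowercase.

Key decimal bytes [10] = 0a is 1 byte ≤ B = 5; zero-pad to 5 bytes: K' = 0a 00 00 00 00.
XOR each byte with 0x36: 0a⊕36=3c, 00⊕36=36, 00⊕36=36, 00⊕36=36, 00⊕36=36.

3c36363636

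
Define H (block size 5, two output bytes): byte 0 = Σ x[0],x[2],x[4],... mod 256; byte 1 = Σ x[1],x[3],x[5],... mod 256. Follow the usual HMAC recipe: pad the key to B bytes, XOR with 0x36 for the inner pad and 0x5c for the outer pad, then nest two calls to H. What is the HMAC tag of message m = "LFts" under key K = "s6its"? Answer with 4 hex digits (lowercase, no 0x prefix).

9534

Key "s6its" = 73 36 69 74 73 is exactly B = 5 bytes: K' = 73 36 69 74 73.
K' ⊕ ipad = 45 00 5f 42 45.  K' ⊕ opad = 2f 6a 35 28 2f.
Inner input = (K'⊕ipad) ∥ m = 45 00 5f 42 45 ∥ 4c 46 74 73.
Inner hash: even-index sum = 418 mod 256 = 162; odd-index sum = 258 mod 256 = 2 → a2 02.
Outer input = (K'⊕opad) ∥ inner = 2f 6a 35 28 2f ∥ a2 02.
Outer hash (tag): even-index sum = 149 mod 256 = 149; odd-index sum = 308 mod 256 = 52 → 95 34.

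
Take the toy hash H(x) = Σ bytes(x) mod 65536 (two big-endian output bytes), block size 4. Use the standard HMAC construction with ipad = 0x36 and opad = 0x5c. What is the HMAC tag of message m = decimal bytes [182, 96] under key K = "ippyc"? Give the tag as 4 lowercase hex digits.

Key "ippyc" = 69 70 70 79 63 is 5 bytes > B = 4, so hash it first: H(key) = 02 25, then zero-pad to 4 bytes: K' = 02 25 00 00.
K' ⊕ ipad = 34 13 36 36.  K' ⊕ opad = 5e 79 5c 5c.
Inner input = (K'⊕ipad) ∥ m = 34 13 36 36 ∥ b6 60.
Inner hash: sum = 52+19+54+54+182+96 = 457 → 01 c9.
Outer input = (K'⊕opad) ∥ inner = 5e 79 5c 5c ∥ 01 c9.
Outer hash (tag): sum = 94+121+92+92+1+201 = 601 → 02 59.

0259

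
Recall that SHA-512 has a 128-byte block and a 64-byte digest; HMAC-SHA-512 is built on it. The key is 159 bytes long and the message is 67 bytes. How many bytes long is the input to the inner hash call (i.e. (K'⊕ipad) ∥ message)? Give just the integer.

195

Key is 159 > 128 bytes, so it is hashed to 64 bytes then zero-padded to 128: |K'| = 128.
Inner input = (K'⊕ipad) ∥ m → 128 + 67 = 195 bytes.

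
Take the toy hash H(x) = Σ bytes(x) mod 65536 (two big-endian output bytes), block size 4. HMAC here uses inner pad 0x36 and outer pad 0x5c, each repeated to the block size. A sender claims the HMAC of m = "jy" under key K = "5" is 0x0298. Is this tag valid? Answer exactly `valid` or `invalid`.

invalid

Key "5" = 35 is 1 byte ≤ B = 4; zero-pad to 4 bytes: K' = 35 00 00 00.
K' ⊕ ipad = 03 36 36 36; K' ⊕ opad = 69 5c 5c 5c.
Inner hash: sum = 3+54+54+54+106+121 = 392 → 01 88.
Outer hash (recomputed tag): sum = 105+92+92+92+1+136 = 518 → 02 06.
Recomputed tag = 0206; claimed = 0298 → mismatch.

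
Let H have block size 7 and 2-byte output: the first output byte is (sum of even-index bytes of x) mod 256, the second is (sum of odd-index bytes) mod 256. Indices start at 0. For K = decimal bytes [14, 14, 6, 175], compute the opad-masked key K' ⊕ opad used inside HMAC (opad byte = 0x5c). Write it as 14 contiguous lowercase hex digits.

Key decimal bytes [14, 14, 6, 175] = 0e 0e 06 af is 4 bytes ≤ B = 7; zero-pad to 7 bytes: K' = 0e 0e 06 af 00 00 00.
XOR each byte with 0x5c: 0e⊕5c=52, 0e⊕5c=52, 06⊕5c=5a, af⊕5c=f3, 00⊕5c=5c, 00⊕5c=5c, 00⊕5c=5c.

52525af35c5c5c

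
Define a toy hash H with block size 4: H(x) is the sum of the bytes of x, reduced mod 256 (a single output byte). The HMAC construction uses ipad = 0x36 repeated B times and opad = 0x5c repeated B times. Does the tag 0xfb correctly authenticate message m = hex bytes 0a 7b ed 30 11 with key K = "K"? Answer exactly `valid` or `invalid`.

Key "K" = 4b is 1 byte ≤ B = 4; zero-pad to 4 bytes: K' = 4b 00 00 00.
K' ⊕ ipad = 7d 36 36 36; K' ⊕ opad = 17 5c 5c 5c.
Inner hash: sum = 125+54+54+54+10+123+237+48+17 = 722; mod 256 = 210 → d2.
Outer hash (recomputed tag): sum = 23+92+92+92+210 = 509; mod 256 = 253 → fd.
Recomputed tag = fd; claimed = fb → mismatch.

invalid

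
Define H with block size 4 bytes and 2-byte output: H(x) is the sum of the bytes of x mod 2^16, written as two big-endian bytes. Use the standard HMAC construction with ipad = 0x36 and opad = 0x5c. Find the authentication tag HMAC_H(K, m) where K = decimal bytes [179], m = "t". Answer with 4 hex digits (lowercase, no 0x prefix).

Key decimal bytes [179] = b3 is 1 byte ≤ B = 4; zero-pad to 4 bytes: K' = b3 00 00 00.
K' ⊕ ipad = 85 36 36 36.  K' ⊕ opad = ef 5c 5c 5c.
Inner input = (K'⊕ipad) ∥ m = 85 36 36 36 ∥ 74.
Inner hash: sum = 133+54+54+54+116 = 411 → 01 9b.
Outer input = (K'⊕opad) ∥ inner = ef 5c 5c 5c ∥ 01 9b.
Outer hash (tag): sum = 239+92+92+92+1+155 = 671 → 02 9f.

029f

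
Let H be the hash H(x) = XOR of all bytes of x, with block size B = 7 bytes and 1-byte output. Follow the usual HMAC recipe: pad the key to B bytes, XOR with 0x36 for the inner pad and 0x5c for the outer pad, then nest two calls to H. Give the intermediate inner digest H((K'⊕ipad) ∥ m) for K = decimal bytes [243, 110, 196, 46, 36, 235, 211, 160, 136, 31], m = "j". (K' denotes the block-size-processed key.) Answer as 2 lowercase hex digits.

00

Key decimal bytes [243, 110, 196, 46, 36, 235, 211, 160, 136, 31] = f3 6e c4 2e 24 eb d3 a0 88 1f is 10 bytes > B = 7, so hash it first: H(key) = 5c, then zero-pad to 7 bytes: K' = 5c 00 00 00 00 00 00.
K' ⊕ ipad = 6a 36 36 36 36 36 36.
Inner input = 6a 36 36 36 36 36 36 ∥ 6a.
Inner hash: XOR 6a⊕36⊕36⊕36⊕36⊕36⊕36⊕6a = 00.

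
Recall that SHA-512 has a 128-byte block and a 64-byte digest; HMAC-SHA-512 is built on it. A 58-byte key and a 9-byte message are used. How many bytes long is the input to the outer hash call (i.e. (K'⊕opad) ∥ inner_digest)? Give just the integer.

Key is 58 ≤ 128 bytes, zero-padded: |K'| = 128.
Outer input = (K'⊕opad) ∥ H(inner) → 128 + 64 = 192 bytes.

192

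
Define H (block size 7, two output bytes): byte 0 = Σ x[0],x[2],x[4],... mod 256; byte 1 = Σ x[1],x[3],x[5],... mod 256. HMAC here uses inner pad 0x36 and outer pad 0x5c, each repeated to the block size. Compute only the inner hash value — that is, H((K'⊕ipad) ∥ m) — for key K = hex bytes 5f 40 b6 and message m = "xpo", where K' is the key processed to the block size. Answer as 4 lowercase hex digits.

c5c9

Key hex bytes 5f 40 b6 is 3 bytes ≤ B = 7; zero-pad to 7 bytes: K' = 5f 40 b6 00 00 00 00.
K' ⊕ ipad = 69 76 80 36 36 36 36.
Inner input = 69 76 80 36 36 36 36 ∥ 78 70 6f.
Inner hash: even-index sum = 453 mod 256 = 197; odd-index sum = 457 mod 256 = 201 → c5 c9.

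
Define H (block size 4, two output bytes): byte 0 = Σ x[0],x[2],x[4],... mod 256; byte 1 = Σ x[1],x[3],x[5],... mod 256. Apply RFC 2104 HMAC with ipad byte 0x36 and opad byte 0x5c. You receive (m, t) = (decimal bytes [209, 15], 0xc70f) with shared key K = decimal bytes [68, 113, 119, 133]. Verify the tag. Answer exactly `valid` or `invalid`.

valid

Key decimal bytes [68, 113, 119, 133] = 44 71 77 85 is exactly B = 4 bytes: K' = 44 71 77 85.
K' ⊕ ipad = 72 47 41 b3; K' ⊕ opad = 18 2d 2b d9.
Inner hash: even-index sum = 388 mod 256 = 132; odd-index sum = 265 mod 256 = 9 → 84 09.
Outer hash (recomputed tag): even-index sum = 199 mod 256 = 199; odd-index sum = 271 mod 256 = 15 → c7 0f.
Recomputed tag = c70f; claimed = c70f → match.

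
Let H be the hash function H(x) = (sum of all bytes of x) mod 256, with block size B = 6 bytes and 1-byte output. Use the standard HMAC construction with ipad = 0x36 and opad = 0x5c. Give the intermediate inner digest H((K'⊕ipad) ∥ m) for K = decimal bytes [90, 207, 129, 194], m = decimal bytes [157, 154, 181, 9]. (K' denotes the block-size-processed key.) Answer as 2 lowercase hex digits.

Key decimal bytes [90, 207, 129, 194] = 5a cf 81 c2 is 4 bytes ≤ B = 6; zero-pad to 6 bytes: K' = 5a cf 81 c2 00 00.
K' ⊕ ipad = 6c f9 b7 f4 36 36.
Inner input = 6c f9 b7 f4 36 36 ∥ 9d 9a b5 09.
Inner hash: sum = 108+249+183+244+54+54+157+154+181+9 = 1393; mod 256 = 113 → 71.

71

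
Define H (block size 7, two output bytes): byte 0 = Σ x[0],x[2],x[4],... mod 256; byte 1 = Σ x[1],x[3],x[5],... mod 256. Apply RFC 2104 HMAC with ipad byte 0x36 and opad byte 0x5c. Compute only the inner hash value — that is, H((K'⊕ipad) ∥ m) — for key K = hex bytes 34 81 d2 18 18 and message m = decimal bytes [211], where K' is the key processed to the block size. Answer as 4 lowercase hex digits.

Key hex bytes 34 81 d2 18 18 is 5 bytes ≤ B = 7; zero-pad to 7 bytes: K' = 34 81 d2 18 18 00 00.
K' ⊕ ipad = 02 b7 e4 2e 2e 36 36.
Inner input = 02 b7 e4 2e 2e 36 36 ∥ d3.
Inner hash: even-index sum = 330 mod 256 = 74; odd-index sum = 494 mod 256 = 238 → 4a ee.

4aee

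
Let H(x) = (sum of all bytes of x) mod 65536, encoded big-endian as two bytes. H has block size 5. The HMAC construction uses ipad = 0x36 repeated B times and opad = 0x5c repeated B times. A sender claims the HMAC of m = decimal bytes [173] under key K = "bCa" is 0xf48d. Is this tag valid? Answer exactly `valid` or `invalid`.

Key "bCa" = 62 43 61 is 3 bytes ≤ B = 5; zero-pad to 5 bytes: K' = 62 43 61 00 00.
K' ⊕ ipad = 54 75 57 36 36; K' ⊕ opad = 3e 1f 3d 5c 5c.
Inner hash: sum = 84+117+87+54+54+173 = 569 → 02 39.
Outer hash (recomputed tag): sum = 62+31+61+92+92+2+57 = 397 → 01 8d.
Recomputed tag = 018d; claimed = f48d → mismatch.

invalid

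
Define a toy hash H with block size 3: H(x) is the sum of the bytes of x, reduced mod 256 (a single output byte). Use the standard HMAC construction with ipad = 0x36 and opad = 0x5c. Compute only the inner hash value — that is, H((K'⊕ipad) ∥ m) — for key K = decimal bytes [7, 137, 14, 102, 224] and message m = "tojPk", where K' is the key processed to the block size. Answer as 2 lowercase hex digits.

46

Key decimal bytes [7, 137, 14, 102, 224] = 07 89 0e 66 e0 is 5 bytes > B = 3, so hash it first: H(key) = e4, then zero-pad to 3 bytes: K' = e4 00 00.
K' ⊕ ipad = d2 36 36.
Inner input = d2 36 36 ∥ 74 6f 6a 50 6b.
Inner hash: sum = 210+54+54+116+111+106+80+107 = 838; mod 256 = 70 → 46.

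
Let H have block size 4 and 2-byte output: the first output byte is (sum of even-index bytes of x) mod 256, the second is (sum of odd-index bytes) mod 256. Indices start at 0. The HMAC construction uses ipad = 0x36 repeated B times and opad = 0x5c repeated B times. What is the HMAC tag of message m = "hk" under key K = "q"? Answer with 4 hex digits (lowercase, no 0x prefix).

6e8f

Key "q" = 71 is 1 byte ≤ B = 4; zero-pad to 4 bytes: K' = 71 00 00 00.
K' ⊕ ipad = 47 36 36 36.  K' ⊕ opad = 2d 5c 5c 5c.
Inner input = (K'⊕ipad) ∥ m = 47 36 36 36 ∥ 68 6b.
Inner hash: even-index sum = 229 mod 256 = 229; odd-index sum = 215 mod 256 = 215 → e5 d7.
Outer input = (K'⊕opad) ∥ inner = 2d 5c 5c 5c ∥ e5 d7.
Outer hash (tag): even-index sum = 366 mod 256 = 110; odd-index sum = 399 mod 256 = 143 → 6e 8f.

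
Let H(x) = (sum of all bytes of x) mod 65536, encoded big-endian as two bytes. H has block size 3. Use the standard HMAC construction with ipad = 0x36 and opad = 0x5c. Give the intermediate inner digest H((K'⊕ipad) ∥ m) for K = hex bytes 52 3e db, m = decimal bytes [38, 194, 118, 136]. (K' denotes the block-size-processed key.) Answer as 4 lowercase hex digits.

Key hex bytes 52 3e db is exactly B = 3 bytes: K' = 52 3e db.
K' ⊕ ipad = 64 08 ed.
Inner input = 64 08 ed ∥ 26 c2 76 88.
Inner hash: sum = 100+8+237+38+194+118+136 = 831 → 03 3f.

033f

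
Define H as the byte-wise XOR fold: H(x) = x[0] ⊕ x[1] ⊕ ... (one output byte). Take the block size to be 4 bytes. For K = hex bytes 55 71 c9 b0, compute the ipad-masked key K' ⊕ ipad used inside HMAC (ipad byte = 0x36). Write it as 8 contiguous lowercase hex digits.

Key hex bytes 55 71 c9 b0 is exactly B = 4 bytes: K' = 55 71 c9 b0.
XOR each byte with 0x36: 55⊕36=63, 71⊕36=47, c9⊕36=ff, b0⊕36=86.

6347ff86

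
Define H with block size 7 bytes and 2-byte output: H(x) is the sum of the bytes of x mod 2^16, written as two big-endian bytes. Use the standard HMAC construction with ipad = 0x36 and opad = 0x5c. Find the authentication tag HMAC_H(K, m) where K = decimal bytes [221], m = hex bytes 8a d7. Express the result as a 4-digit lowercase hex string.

Key decimal bytes [221] = dd is 1 byte ≤ B = 7; zero-pad to 7 bytes: K' = dd 00 00 00 00 00 00.
K' ⊕ ipad = eb 36 36 36 36 36 36.  K' ⊕ opad = 81 5c 5c 5c 5c 5c 5c.
Inner input = (K'⊕ipad) ∥ m = eb 36 36 36 36 36 36 ∥ 8a d7.
Inner hash: sum = 235+54+54+54+54+54+54+138+215 = 912 → 03 90.
Outer input = (K'⊕opad) ∥ inner = 81 5c 5c 5c 5c 5c 5c ∥ 03 90.
Outer hash (tag): sum = 129+92+92+92+92+92+92+3+144 = 828 → 03 3c.

033c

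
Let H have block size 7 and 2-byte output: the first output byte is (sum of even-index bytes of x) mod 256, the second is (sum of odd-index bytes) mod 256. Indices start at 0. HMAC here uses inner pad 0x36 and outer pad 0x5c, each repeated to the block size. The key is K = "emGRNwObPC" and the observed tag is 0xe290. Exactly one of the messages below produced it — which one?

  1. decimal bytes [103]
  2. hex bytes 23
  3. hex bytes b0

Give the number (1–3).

3

Key "emGRNwObPC" = 65 6d 47 52 4e 77 4f 62 50 43 is 10 bytes > B = 7, so hash it first: H(key) = 99 db, then zero-pad to 7 bytes: K' = 99 db 00 00 00 00 00.
K' ⊕ ipad = af ed 36 36 36 36 36; K' ⊕ opad = c5 87 5c 5c 5c 5c 5c.
m1: inner = H(af ed 36 36 36 36 36 67) = 51 c0; tag = H(c5 87 5c 5c 5c 5c 5c 51 c0) = 9990
m2: inner = H(af ed 36 36 36 36 36 23) = 51 7c; tag = H(c5 87 5c 5c 5c 5c 5c 51 7c) = 5590
m3: inner = H(af ed 36 36 36 36 36 b0) = 51 09; tag = H(c5 87 5c 5c 5c 5c 5c 51 09) = e290 ← matches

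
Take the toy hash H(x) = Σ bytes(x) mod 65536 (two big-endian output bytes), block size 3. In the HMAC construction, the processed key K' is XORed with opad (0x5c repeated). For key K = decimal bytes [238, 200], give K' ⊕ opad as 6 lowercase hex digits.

Key decimal bytes [238, 200] = ee c8 is 2 bytes ≤ B = 3; zero-pad to 3 bytes: K' = ee c8 00.
XOR each byte with 0x5c: ee⊕5c=b2, c8⊕5c=94, 00⊕5c=5c.

b2945c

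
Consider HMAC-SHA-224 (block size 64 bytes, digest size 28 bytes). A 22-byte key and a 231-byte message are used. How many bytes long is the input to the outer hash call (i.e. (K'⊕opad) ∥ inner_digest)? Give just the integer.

92

Key is 22 ≤ 64 bytes, zero-padded: |K'| = 64.
Outer input = (K'⊕opad) ∥ H(inner) → 64 + 28 = 92 bytes.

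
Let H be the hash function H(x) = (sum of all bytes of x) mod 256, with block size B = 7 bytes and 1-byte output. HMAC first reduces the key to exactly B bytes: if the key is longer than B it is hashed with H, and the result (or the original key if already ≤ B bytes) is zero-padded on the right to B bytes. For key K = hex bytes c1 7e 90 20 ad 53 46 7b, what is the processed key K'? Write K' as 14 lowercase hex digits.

|K| = 8 > B = 7, so first hash the key.
H(K): sum = 193+126+144+32+173+83+70+123 = 944; mod 256 = 176 → b0.
Zero-pad H(K) = b0 to 7 bytes: K' = b0 00 00 00 00 00 00.

b0000000000000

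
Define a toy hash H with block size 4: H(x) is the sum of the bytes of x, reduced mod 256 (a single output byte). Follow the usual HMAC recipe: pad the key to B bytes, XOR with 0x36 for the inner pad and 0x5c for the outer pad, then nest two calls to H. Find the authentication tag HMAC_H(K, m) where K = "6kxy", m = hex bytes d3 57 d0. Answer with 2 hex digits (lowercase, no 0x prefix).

de

Key "6kxy" = 36 6b 78 79 is exactly B = 4 bytes: K' = 36 6b 78 79.
K' ⊕ ipad = 00 5d 4e 4f.  K' ⊕ opad = 6a 37 24 25.
Inner input = (K'⊕ipad) ∥ m = 00 5d 4e 4f ∥ d3 57 d0.
Inner hash: sum = 0+93+78+79+211+87+208 = 756; mod 256 = 244 → f4.
Outer input = (K'⊕opad) ∥ inner = 6a 37 24 25 ∥ f4.
Outer hash (tag): sum = 106+55+36+37+244 = 478; mod 256 = 222 → de.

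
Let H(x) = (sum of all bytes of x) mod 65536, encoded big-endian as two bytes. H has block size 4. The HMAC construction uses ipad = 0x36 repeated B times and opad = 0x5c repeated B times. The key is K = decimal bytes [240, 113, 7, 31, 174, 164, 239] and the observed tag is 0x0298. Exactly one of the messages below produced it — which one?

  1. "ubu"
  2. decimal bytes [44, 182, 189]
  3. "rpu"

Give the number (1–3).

1

Key decimal bytes [240, 113, 7, 31, 174, 164, 239] = f0 71 07 1f ae a4 ef is 7 bytes > B = 4, so hash it first: H(key) = 03 c8, then zero-pad to 4 bytes: K' = 03 c8 00 00.
K' ⊕ ipad = 35 fe 36 36; K' ⊕ opad = 5f 94 5c 5c.
m1: inner = H(35 fe 36 36 75 62 75) = 02 eb; tag = H(5f 94 5c 5c 02 eb) = 0298 ← matches
m2: inner = H(35 fe 36 36 2c b6 bd) = 03 3e; tag = H(5f 94 5c 5c 03 3e) = 01ec
m3: inner = H(35 fe 36 36 72 70 75) = 02 f6; tag = H(5f 94 5c 5c 02 f6) = 02a3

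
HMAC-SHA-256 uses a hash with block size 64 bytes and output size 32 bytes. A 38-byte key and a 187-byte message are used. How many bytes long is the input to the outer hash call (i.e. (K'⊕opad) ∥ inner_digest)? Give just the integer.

Key is 38 ≤ 64 bytes, zero-padded: |K'| = 64.
Outer input = (K'⊕opad) ∥ H(inner) → 64 + 32 = 96 bytes.

96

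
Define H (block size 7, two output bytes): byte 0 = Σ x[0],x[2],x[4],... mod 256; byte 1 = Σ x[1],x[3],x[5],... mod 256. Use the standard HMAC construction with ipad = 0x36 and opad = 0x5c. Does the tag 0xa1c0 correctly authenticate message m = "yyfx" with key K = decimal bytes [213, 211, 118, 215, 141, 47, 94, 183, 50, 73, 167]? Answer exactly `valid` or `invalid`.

Key decimal bytes [213, 211, 118, 215, 141, 47, 94, 183, 50, 73, 167] = d5 d3 76 d7 8d 2f 5e b7 32 49 a7 is 11 bytes > B = 7, so hash it first: H(key) = 0f d9, then zero-pad to 7 bytes: K' = 0f d9 00 00 00 00 00.
K' ⊕ ipad = 39 ef 36 36 36 36 36; K' ⊕ opad = 53 85 5c 5c 5c 5c 5c.
Inner hash: even-index sum = 460 mod 256 = 204; odd-index sum = 570 mod 256 = 58 → cc 3a.
Outer hash (recomputed tag): even-index sum = 417 mod 256 = 161; odd-index sum = 521 mod 256 = 9 → a1 09.
Recomputed tag = a109; claimed = a1c0 → mismatch.

invalid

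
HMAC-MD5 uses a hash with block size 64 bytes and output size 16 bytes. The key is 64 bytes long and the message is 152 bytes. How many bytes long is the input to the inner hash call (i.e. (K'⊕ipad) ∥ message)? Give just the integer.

216

Key is 64 ≤ 64 bytes, zero-padded: |K'| = 64.
Inner input = (K'⊕ipad) ∥ m → 64 + 152 = 216 bytes.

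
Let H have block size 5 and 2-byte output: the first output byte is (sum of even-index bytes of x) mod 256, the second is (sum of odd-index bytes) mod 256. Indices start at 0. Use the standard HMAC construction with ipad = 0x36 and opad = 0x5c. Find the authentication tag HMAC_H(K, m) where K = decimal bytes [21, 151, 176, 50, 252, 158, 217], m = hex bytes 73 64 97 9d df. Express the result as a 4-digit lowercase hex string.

eeb0

Key decimal bytes [21, 151, 176, 50, 252, 158, 217] = 15 97 b0 32 fc 9e d9 is 7 bytes > B = 5, so hash it first: H(key) = 9a 67, then zero-pad to 5 bytes: K' = 9a 67 00 00 00.
K' ⊕ ipad = ac 51 36 36 36.  K' ⊕ opad = c6 3b 5c 5c 5c.
Inner input = (K'⊕ipad) ∥ m = ac 51 36 36 36 ∥ 73 64 97 9d df.
Inner hash: even-index sum = 537 mod 256 = 25; odd-index sum = 624 mod 256 = 112 → 19 70.
Outer input = (K'⊕opad) ∥ inner = c6 3b 5c 5c 5c ∥ 19 70.
Outer hash (tag): even-index sum = 494 mod 256 = 238; odd-index sum = 176 mod 256 = 176 → ee b0.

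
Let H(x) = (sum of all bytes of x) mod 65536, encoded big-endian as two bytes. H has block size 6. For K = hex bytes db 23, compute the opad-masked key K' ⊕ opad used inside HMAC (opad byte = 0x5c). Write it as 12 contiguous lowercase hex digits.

Key hex bytes db 23 is 2 bytes ≤ B = 6; zero-pad to 6 bytes: K' = db 23 00 00 00 00.
XOR each byte with 0x5c: db⊕5c=87, 23⊕5c=7f, 00⊕5c=5c, 00⊕5c=5c, 00⊕5c=5c, 00⊕5c=5c.

877f5c5c5c5c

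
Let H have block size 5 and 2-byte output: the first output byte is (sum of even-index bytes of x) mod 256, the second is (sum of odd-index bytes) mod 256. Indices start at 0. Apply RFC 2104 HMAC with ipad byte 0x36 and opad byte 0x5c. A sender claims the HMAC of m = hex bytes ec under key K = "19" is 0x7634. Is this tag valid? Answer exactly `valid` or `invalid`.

invalid

Key "19" = 31 39 is 2 bytes ≤ B = 5; zero-pad to 5 bytes: K' = 31 39 00 00 00.
K' ⊕ ipad = 07 0f 36 36 36; K' ⊕ opad = 6d 65 5c 5c 5c.
Inner hash: even-index sum = 115 mod 256 = 115; odd-index sum = 305 mod 256 = 49 → 73 31.
Outer hash (recomputed tag): even-index sum = 342 mod 256 = 86; odd-index sum = 308 mod 256 = 52 → 56 34.
Recomputed tag = 5634; claimed = 7634 → mismatch.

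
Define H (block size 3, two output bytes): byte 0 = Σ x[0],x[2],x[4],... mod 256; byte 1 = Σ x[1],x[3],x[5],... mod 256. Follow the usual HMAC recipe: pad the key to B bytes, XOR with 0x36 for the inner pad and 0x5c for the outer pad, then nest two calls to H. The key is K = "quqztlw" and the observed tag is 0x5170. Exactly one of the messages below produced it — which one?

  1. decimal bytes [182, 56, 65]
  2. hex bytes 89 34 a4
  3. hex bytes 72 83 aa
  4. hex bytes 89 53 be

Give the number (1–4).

Key "quqztlw" = 71 75 71 7a 74 6c 77 is 7 bytes > B = 3, so hash it first: H(key) = cd 5b, then zero-pad to 3 bytes: K' = cd 5b 00.
K' ⊕ ipad = fb 6d 36; K' ⊕ opad = 91 07 5c.
m1: inner = H(fb 6d 36 b6 38 41) = 69 64; tag = H(91 07 5c 69 64) = 5170 ← matches
m2: inner = H(fb 6d 36 89 34 a4) = 65 9a; tag = H(91 07 5c 65 9a) = 876c
m3: inner = H(fb 6d 36 72 83 aa) = b4 89; tag = H(91 07 5c b4 89) = 76bb
m4: inner = H(fb 6d 36 89 53 be) = 84 b4; tag = H(91 07 5c 84 b4) = a18b

1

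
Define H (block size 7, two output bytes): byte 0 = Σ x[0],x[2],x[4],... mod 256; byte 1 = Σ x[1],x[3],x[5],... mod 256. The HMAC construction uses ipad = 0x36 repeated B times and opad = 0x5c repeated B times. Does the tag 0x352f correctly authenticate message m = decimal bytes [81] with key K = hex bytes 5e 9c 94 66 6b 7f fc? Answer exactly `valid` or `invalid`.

Key hex bytes 5e 9c 94 66 6b 7f fc is exactly B = 7 bytes: K' = 5e 9c 94 66 6b 7f fc.
K' ⊕ ipad = 68 aa a2 50 5d 49 ca; K' ⊕ opad = 02 c0 c8 3a 37 23 a0.
Inner hash: even-index sum = 561 mod 256 = 49; odd-index sum = 404 mod 256 = 148 → 31 94.
Outer hash (recomputed tag): even-index sum = 565 mod 256 = 53; odd-index sum = 334 mod 256 = 78 → 35 4e.
Recomputed tag = 354e; claimed = 352f → mismatch.

invalid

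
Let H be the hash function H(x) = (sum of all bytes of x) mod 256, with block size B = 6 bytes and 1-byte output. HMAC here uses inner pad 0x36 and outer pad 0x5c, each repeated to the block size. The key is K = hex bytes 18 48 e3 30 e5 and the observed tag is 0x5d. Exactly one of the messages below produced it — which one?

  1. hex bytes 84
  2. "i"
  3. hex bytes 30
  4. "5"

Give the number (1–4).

4

Key hex bytes 18 48 e3 30 e5 is 5 bytes ≤ B = 6; zero-pad to 6 bytes: K' = 18 48 e3 30 e5 00.
K' ⊕ ipad = 2e 7e d5 06 d3 36; K' ⊕ opad = 44 14 bf 6c b9 5c.
m1: inner = H(2e 7e d5 06 d3 36 84) = 14; tag = H(44 14 bf 6c b9 5c 14) = ac
m2: inner = H(2e 7e d5 06 d3 36 69) = f9; tag = H(44 14 bf 6c b9 5c f9) = 91
m3: inner = H(2e 7e d5 06 d3 36 30) = c0; tag = H(44 14 bf 6c b9 5c c0) = 58
m4: inner = H(2e 7e d5 06 d3 36 35) = c5; tag = H(44 14 bf 6c b9 5c c5) = 5d ← matches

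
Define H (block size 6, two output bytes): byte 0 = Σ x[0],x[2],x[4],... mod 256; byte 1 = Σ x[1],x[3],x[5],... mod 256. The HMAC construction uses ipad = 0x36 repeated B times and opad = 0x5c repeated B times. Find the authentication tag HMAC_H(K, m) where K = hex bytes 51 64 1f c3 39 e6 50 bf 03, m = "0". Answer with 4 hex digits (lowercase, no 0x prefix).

Key hex bytes 51 64 1f c3 39 e6 50 bf 03 is 9 bytes > B = 6, so hash it first: H(key) = fc cc, then zero-pad to 6 bytes: K' = fc cc 00 00 00 00.
K' ⊕ ipad = ca fa 36 36 36 36.  K' ⊕ opad = a0 90 5c 5c 5c 5c.
Inner input = (K'⊕ipad) ∥ m = ca fa 36 36 36 36 ∥ 30.
Inner hash: even-index sum = 358 mod 256 = 102; odd-index sum = 358 mod 256 = 102 → 66 66.
Outer input = (K'⊕opad) ∥ inner = a0 90 5c 5c 5c 5c ∥ 66 66.
Outer hash (tag): even-index sum = 446 mod 256 = 190; odd-index sum = 430 mod 256 = 174 → be ae.

beae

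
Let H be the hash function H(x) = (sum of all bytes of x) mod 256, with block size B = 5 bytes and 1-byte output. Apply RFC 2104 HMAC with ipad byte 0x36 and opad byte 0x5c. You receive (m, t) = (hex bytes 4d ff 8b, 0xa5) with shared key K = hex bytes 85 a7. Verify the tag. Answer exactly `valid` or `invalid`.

Key hex bytes 85 a7 is 2 bytes ≤ B = 5; zero-pad to 5 bytes: K' = 85 a7 00 00 00.
K' ⊕ ipad = b3 91 36 36 36; K' ⊕ opad = d9 fb 5c 5c 5c.
Inner hash: sum = 179+145+54+54+54+77+255+139 = 957; mod 256 = 189 → bd.
Outer hash (recomputed tag): sum = 217+251+92+92+92+189 = 933; mod 256 = 165 → a5.
Recomputed tag = a5; claimed = a5 → match.

valid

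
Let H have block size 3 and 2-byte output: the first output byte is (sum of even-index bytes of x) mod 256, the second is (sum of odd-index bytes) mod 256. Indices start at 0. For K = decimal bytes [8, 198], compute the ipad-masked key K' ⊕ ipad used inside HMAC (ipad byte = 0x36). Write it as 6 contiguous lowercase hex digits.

Key decimal bytes [8, 198] = 08 c6 is 2 bytes ≤ B = 3; zero-pad to 3 bytes: K' = 08 c6 00.
XOR each byte with 0x36: 08⊕36=3e, c6⊕36=f0, 00⊕36=36.

3ef036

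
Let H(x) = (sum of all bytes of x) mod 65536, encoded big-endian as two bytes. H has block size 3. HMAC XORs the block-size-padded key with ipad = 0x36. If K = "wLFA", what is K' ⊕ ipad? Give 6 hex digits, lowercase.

Key "wLFA" = 77 4c 46 41 is 4 bytes > B = 3, so hash it first: H(key) = 01 4a, then zero-pad to 3 bytes: K' = 01 4a 00.
XOR each byte with 0x36: 01⊕36=37, 4a⊕36=7c, 00⊕36=36.

377c36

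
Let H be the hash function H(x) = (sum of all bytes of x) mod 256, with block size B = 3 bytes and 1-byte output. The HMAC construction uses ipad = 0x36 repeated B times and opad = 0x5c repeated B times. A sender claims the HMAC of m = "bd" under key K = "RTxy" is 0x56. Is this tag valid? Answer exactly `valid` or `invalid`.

Key "RTxy" = 52 54 78 79 is 4 bytes > B = 3, so hash it first: H(key) = 97, then zero-pad to 3 bytes: K' = 97 00 00.
K' ⊕ ipad = a1 36 36; K' ⊕ opad = cb 5c 5c.
Inner hash: sum = 161+54+54+98+100 = 467; mod 256 = 211 → d3.
Outer hash (recomputed tag): sum = 203+92+92+211 = 598; mod 256 = 86 → 56.
Recomputed tag = 56; claimed = 56 → match.

valid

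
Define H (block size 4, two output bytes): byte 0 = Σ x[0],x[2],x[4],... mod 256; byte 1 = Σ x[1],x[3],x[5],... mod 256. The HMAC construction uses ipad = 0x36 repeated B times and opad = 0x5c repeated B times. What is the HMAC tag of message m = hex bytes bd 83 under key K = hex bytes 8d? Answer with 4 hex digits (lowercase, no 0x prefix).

dba7

Key hex bytes 8d is 1 byte ≤ B = 4; zero-pad to 4 bytes: K' = 8d 00 00 00.
K' ⊕ ipad = bb 36 36 36.  K' ⊕ opad = d1 5c 5c 5c.
Inner input = (K'⊕ipad) ∥ m = bb 36 36 36 ∥ bd 83.
Inner hash: even-index sum = 430 mod 256 = 174; odd-index sum = 239 mod 256 = 239 → ae ef.
Outer input = (K'⊕opad) ∥ inner = d1 5c 5c 5c ∥ ae ef.
Outer hash (tag): even-index sum = 475 mod 256 = 219; odd-index sum = 423 mod 256 = 167 → db a7.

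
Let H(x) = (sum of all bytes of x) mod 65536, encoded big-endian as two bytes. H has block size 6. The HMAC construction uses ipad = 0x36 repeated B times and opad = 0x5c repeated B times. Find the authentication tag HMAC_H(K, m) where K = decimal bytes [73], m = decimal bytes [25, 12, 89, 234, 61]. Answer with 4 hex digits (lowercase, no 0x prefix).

0216

Key decimal bytes [73] = 49 is 1 byte ≤ B = 6; zero-pad to 6 bytes: K' = 49 00 00 00 00 00.
K' ⊕ ipad = 7f 36 36 36 36 36.  K' ⊕ opad = 15 5c 5c 5c 5c 5c.
Inner input = (K'⊕ipad) ∥ m = 7f 36 36 36 36 36 ∥ 19 0c 59 ea 3d.
Inner hash: sum = 127+54+54+54+54+54+25+12+89+234+61 = 818 → 03 32.
Outer input = (K'⊕opad) ∥ inner = 15 5c 5c 5c 5c 5c ∥ 03 32.
Outer hash (tag): sum = 21+92+92+92+92+92+3+50 = 534 → 02 16.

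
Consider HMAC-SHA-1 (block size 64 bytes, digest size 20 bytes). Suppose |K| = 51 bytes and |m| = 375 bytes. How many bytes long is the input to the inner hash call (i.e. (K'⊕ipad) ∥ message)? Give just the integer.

Key is 51 ≤ 64 bytes, zero-padded: |K'| = 64.
Inner input = (K'⊕ipad) ∥ m → 64 + 375 = 439 bytes.

439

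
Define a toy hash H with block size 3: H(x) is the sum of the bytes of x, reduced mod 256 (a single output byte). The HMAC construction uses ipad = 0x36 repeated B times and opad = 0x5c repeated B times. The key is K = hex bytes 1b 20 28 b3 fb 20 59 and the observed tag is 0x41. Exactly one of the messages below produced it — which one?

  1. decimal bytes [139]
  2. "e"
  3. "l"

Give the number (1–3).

1

Key hex bytes 1b 20 28 b3 fb 20 59 is 7 bytes > B = 3, so hash it first: H(key) = 8a, then zero-pad to 3 bytes: K' = 8a 00 00.
K' ⊕ ipad = bc 36 36; K' ⊕ opad = d6 5c 5c.
m1: inner = H(bc 36 36 8b) = b3; tag = H(d6 5c 5c b3) = 41 ← matches
m2: inner = H(bc 36 36 65) = 8d; tag = H(d6 5c 5c 8d) = 1b
m3: inner = H(bc 36 36 6c) = 94; tag = H(d6 5c 5c 94) = 22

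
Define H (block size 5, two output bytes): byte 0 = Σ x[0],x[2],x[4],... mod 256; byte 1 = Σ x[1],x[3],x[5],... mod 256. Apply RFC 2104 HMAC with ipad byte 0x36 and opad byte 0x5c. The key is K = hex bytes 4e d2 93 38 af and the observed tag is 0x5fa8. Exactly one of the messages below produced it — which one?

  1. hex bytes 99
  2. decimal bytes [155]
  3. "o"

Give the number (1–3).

1

Key hex bytes 4e d2 93 38 af is exactly B = 5 bytes: K' = 4e d2 93 38 af.
K' ⊕ ipad = 78 e4 a5 0e 99; K' ⊕ opad = 12 8e cf 64 f3.
m1: inner = H(78 e4 a5 0e 99 99) = b6 8b; tag = H(12 8e cf 64 f3 b6 8b) = 5fa8 ← matches
m2: inner = H(78 e4 a5 0e 99 9b) = b6 8d; tag = H(12 8e cf 64 f3 b6 8d) = 61a8
m3: inner = H(78 e4 a5 0e 99 6f) = b6 61; tag = H(12 8e cf 64 f3 b6 61) = 35a8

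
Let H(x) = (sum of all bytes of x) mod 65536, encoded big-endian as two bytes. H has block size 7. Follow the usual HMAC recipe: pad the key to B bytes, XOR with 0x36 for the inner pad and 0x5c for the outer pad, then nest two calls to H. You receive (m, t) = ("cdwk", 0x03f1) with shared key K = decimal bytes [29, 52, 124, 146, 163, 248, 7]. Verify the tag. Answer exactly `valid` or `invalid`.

valid

Key decimal bytes [29, 52, 124, 146, 163, 248, 7] = 1d 34 7c 92 a3 f8 07 is exactly B = 7 bytes: K' = 1d 34 7c 92 a3 f8 07.
K' ⊕ ipad = 2b 02 4a a4 95 ce 31; K' ⊕ opad = 41 68 20 ce ff a4 5b.
Inner hash: sum = 43+2+74+164+149+206+49+99+100+119+107 = 1112 → 04 58.
Outer hash (recomputed tag): sum = 65+104+32+206+255+164+91+4+88 = 1009 → 03 f1.
Recomputed tag = 03f1; claimed = 03f1 → match.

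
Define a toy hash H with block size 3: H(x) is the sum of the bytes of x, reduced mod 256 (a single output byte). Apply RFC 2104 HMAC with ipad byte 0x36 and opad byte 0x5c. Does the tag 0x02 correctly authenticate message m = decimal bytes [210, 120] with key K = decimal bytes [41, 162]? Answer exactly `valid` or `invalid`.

Key decimal bytes [41, 162] = 29 a2 is 2 bytes ≤ B = 3; zero-pad to 3 bytes: K' = 29 a2 00.
K' ⊕ ipad = 1f 94 36; K' ⊕ opad = 75 fe 5c.
Inner hash: sum = 31+148+54+210+120 = 563; mod 256 = 51 → 33.
Outer hash (recomputed tag): sum = 117+254+92+51 = 514; mod 256 = 2 → 02.
Recomputed tag = 02; claimed = 02 → match.

valid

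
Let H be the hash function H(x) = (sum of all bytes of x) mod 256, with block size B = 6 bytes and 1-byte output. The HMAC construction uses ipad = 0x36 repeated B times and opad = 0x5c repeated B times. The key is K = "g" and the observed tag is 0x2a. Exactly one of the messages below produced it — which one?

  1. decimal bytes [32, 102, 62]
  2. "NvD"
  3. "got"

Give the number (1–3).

Key "g" = 67 is 1 byte ≤ B = 6; zero-pad to 6 bytes: K' = 67 00 00 00 00 00.
K' ⊕ ipad = 51 36 36 36 36 36; K' ⊕ opad = 3b 5c 5c 5c 5c 5c.
m1: inner = H(51 36 36 36 36 36 20 66 3e) = 23; tag = H(3b 5c 5c 5c 5c 5c 23) = 2a ← matches
m2: inner = H(51 36 36 36 36 36 4e 76 44) = 67; tag = H(3b 5c 5c 5c 5c 5c 67) = 6e
m3: inner = H(51 36 36 36 36 36 67 6f 74) = a9; tag = H(3b 5c 5c 5c 5c 5c a9) = b0

1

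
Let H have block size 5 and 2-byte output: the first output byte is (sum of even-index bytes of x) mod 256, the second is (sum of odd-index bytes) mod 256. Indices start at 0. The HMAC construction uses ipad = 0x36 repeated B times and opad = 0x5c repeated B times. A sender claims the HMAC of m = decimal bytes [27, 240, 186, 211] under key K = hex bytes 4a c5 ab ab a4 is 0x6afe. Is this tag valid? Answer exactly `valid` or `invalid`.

valid

Key hex bytes 4a c5 ab ab a4 is exactly B = 5 bytes: K' = 4a c5 ab ab a4.
K' ⊕ ipad = 7c f3 9d 9d 92; K' ⊕ opad = 16 99 f7 f7 f8.
Inner hash: even-index sum = 878 mod 256 = 110; odd-index sum = 613 mod 256 = 101 → 6e 65.
Outer hash (recomputed tag): even-index sum = 618 mod 256 = 106; odd-index sum = 510 mod 256 = 254 → 6a fe.
Recomputed tag = 6afe; claimed = 6afe → match.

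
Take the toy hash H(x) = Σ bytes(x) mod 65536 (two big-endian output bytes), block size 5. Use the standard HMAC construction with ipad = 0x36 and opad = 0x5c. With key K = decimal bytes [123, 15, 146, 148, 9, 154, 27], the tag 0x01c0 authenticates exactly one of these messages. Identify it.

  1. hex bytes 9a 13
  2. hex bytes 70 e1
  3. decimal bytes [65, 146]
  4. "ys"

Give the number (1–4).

Key decimal bytes [123, 15, 146, 148, 9, 154, 27] = 7b 0f 92 94 09 9a 1b is 7 bytes > B = 5, so hash it first: H(key) = 02 6e, then zero-pad to 5 bytes: K' = 02 6e 00 00 00.
K' ⊕ ipad = 34 58 36 36 36; K' ⊕ opad = 5e 32 5c 5c 5c.
m1: inner = H(34 58 36 36 36 9a 13) = 01 db; tag = H(5e 32 5c 5c 5c 01 db) = 0280
m2: inner = H(34 58 36 36 36 70 e1) = 02 7f; tag = H(5e 32 5c 5c 5c 02 7f) = 0225
m3: inner = H(34 58 36 36 36 41 92) = 02 01; tag = H(5e 32 5c 5c 5c 02 01) = 01a7
m4: inner = H(34 58 36 36 36 79 73) = 02 1a; tag = H(5e 32 5c 5c 5c 02 1a) = 01c0 ← matches

4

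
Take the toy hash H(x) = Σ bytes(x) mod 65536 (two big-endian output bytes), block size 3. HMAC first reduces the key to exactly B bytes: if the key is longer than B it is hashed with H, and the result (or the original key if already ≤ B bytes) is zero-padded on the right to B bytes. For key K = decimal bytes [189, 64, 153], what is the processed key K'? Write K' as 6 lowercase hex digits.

Key decimal bytes [189, 64, 153] = bd 40 99 is exactly B = 3 bytes: K' = bd 40 99.

bd4099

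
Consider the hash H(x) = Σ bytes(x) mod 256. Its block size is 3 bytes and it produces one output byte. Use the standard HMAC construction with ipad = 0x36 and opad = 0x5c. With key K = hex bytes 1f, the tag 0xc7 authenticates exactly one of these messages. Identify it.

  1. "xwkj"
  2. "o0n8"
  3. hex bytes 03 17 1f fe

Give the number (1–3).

3

Key hex bytes 1f is 1 byte ≤ B = 3; zero-pad to 3 bytes: K' = 1f 00 00.
K' ⊕ ipad = 29 36 36; K' ⊕ opad = 43 5c 5c.
m1: inner = H(29 36 36 78 77 6b 6a) = 59; tag = H(43 5c 5c 59) = 54
m2: inner = H(29 36 36 6f 30 6e 38) = da; tag = H(43 5c 5c da) = d5
m3: inner = H(29 36 36 03 17 1f fe) = cc; tag = H(43 5c 5c cc) = c7 ← matches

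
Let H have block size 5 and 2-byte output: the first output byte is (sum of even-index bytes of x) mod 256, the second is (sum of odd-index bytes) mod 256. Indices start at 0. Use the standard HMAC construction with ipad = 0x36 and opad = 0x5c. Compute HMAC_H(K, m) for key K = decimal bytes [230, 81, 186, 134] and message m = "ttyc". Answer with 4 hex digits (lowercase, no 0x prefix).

0050

Key decimal bytes [230, 81, 186, 134] = e6 51 ba 86 is 4 bytes ≤ B = 5; zero-pad to 5 bytes: K' = e6 51 ba 86 00.
K' ⊕ ipad = d0 67 8c b0 36.  K' ⊕ opad = ba 0d e6 da 5c.
Inner input = (K'⊕ipad) ∥ m = d0 67 8c b0 36 ∥ 74 74 79 63.
Inner hash: even-index sum = 617 mod 256 = 105; odd-index sum = 516 mod 256 = 4 → 69 04.
Outer input = (K'⊕opad) ∥ inner = ba 0d e6 da 5c ∥ 69 04.
Outer hash (tag): even-index sum = 512 mod 256 = 0; odd-index sum = 336 mod 256 = 80 → 00 50.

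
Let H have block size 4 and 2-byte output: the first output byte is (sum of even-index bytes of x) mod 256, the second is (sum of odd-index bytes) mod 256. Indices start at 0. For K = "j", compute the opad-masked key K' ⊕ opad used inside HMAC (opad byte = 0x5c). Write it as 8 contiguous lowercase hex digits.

Key "j" = 6a is 1 byte ≤ B = 4; zero-pad to 4 bytes: K' = 6a 00 00 00.
XOR each byte with 0x5c: 6a⊕5c=36, 00⊕5c=5c, 00⊕5c=5c, 00⊕5c=5c.

365c5c5c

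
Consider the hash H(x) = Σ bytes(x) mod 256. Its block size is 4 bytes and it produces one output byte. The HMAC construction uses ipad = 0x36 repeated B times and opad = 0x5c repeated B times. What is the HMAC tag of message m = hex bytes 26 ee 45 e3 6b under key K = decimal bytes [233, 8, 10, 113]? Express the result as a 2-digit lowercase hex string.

d3

Key decimal bytes [233, 8, 10, 113] = e9 08 0a 71 is exactly B = 4 bytes: K' = e9 08 0a 71.
K' ⊕ ipad = df 3e 3c 47.  K' ⊕ opad = b5 54 56 2d.
Inner input = (K'⊕ipad) ∥ m = df 3e 3c 47 ∥ 26 ee 45 e3 6b.
Inner hash: sum = 223+62+60+71+38+238+69+227+107 = 1095; mod 256 = 71 → 47.
Outer input = (K'⊕opad) ∥ inner = b5 54 56 2d ∥ 47.
Outer hash (tag): sum = 181+84+86+45+71 = 467; mod 256 = 211 → d3.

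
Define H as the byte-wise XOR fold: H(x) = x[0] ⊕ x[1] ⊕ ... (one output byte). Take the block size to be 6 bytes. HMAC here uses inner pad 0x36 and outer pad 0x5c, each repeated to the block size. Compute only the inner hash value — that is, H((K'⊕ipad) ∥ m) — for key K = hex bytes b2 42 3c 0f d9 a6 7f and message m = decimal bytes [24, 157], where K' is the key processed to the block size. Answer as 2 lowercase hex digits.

Key hex bytes b2 42 3c 0f d9 a6 7f is 7 bytes > B = 6, so hash it first: H(key) = c3, then zero-pad to 6 bytes: K' = c3 00 00 00 00 00.
K' ⊕ ipad = f5 36 36 36 36 36.
Inner input = f5 36 36 36 36 36 ∥ 18 9d.
Inner hash: XOR f5⊕36⊕36⊕36⊕36⊕36⊕18⊕9d = 46.

46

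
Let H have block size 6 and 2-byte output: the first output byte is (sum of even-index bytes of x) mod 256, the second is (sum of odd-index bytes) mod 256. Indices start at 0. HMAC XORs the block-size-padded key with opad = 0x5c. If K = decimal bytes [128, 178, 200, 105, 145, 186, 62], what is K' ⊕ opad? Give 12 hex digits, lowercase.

4b895c5c5c5c

Key decimal bytes [128, 178, 200, 105, 145, 186, 62] = 80 b2 c8 69 91 ba 3e is 7 bytes > B = 6, so hash it first: H(key) = 17 d5, then zero-pad to 6 bytes: K' = 17 d5 00 00 00 00.
XOR each byte with 0x5c: 17⊕5c=4b, d5⊕5c=89, 00⊕5c=5c, 00⊕5c=5c, 00⊕5c=5c, 00⊕5c=5c.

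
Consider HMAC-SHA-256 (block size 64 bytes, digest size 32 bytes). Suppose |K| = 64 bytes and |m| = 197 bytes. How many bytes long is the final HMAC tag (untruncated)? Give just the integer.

The tag is one SHA-256 digest: 32 bytes.

32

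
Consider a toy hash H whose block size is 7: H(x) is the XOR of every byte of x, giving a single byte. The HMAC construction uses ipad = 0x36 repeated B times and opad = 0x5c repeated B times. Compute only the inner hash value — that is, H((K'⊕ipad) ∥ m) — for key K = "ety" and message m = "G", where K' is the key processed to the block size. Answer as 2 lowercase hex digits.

Key "ety" = 65 74 79 is 3 bytes ≤ B = 7; zero-pad to 7 bytes: K' = 65 74 79 00 00 00 00.
K' ⊕ ipad = 53 42 4f 36 36 36 36.
Inner input = 53 42 4f 36 36 36 36 ∥ 47.
Inner hash: XOR 53⊕42⊕4f⊕36⊕36⊕36⊕36⊕47 = 19.

19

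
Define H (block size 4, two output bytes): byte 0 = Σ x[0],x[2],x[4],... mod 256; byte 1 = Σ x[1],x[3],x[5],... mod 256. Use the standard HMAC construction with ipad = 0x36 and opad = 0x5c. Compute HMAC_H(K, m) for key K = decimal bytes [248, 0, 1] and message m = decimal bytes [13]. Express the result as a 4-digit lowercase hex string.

1324

Key decimal bytes [248, 0, 1] = f8 00 01 is 3 bytes ≤ B = 4; zero-pad to 4 bytes: K' = f8 00 01 00.
K' ⊕ ipad = ce 36 37 36.  K' ⊕ opad = a4 5c 5d 5c.
Inner input = (K'⊕ipad) ∥ m = ce 36 37 36 ∥ 0d.
Inner hash: even-index sum = 274 mod 256 = 18; odd-index sum = 108 mod 256 = 108 → 12 6c.
Outer input = (K'⊕opad) ∥ inner = a4 5c 5d 5c ∥ 12 6c.
Outer hash (tag): even-index sum = 275 mod 256 = 19; odd-index sum = 292 mod 256 = 36 → 13 24.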